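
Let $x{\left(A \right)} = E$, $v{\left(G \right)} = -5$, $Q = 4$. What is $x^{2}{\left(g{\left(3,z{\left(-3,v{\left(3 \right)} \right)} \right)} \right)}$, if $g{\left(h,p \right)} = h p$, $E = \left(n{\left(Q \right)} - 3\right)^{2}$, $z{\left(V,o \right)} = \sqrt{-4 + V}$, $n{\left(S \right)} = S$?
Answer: $1$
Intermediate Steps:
$E = 1$ ($E = \left(4 - 3\right)^{2} = 1^{2} = 1$)
$x{\left(A \right)} = 1$
$x^{2}{\left(g{\left(3,z{\left(-3,v{\left(3 \right)} \right)} \right)} \right)} = 1^{2} = 1$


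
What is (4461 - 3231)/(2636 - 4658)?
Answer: -205/337 ≈ -0.60831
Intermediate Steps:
(4461 - 3231)/(2636 - 4658) = 1230/(-2022) = 1230*(-1/2022) = -205/337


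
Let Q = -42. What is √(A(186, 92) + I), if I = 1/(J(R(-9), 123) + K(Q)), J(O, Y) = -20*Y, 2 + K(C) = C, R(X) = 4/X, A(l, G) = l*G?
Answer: √26823127822/1252 ≈ 130.81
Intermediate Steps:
A(l, G) = G*l
K(C) = -2 + C
I = -1/2504 (I = 1/(-20*123 + (-2 - 42)) = 1/(-2460 - 44) = 1/(-2504) = -1/2504 ≈ -0.00039936)
√(A(186, 92) + I) = √(92*186 - 1/2504) = √(17112 - 1/2504) = √(42848447/2504) = √26823127822/1252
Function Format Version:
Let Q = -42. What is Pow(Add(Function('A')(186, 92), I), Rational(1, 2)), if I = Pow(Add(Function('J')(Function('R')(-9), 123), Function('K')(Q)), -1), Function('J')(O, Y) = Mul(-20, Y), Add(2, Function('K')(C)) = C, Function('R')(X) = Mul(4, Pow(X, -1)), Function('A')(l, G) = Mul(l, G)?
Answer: Mul(Rational(1, 1252), Pow(26823127822, Rational(1, 2))) ≈ 130.81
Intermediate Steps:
Function('A')(l, G) = Mul(G, l)
Function('K')(C) = Add(-2, C)
I = Rational(-1, 2504) (I = Pow(Add(Mul(-20, 123), Add(-2, -42)), -1) = Pow(Add(-2460, -44), -1) = Pow(-2504, -1) = Rational(-1, 2504) ≈ -0.00039936)
Pow(Add(Function('A')(186, 92), I), Rational(1, 2)) = Pow(Add(Mul(92, 186), Rational(-1, 2504)), Rational(1, 2)) = Pow(Add(17112, Rational(-1, 2504)), Rational(1, 2)) = Pow(Rational(42848447, 2504), Rational(1, 2)) = Mul(Rational(1, 1252), Pow(26823127822, Rational(1, 2)))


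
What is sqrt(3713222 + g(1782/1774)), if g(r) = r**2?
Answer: sqrt(2921448753599)/887 ≈ 1927.0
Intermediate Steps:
sqrt(3713222 + g(1782/1774)) = sqrt(3713222 + (1782/1774)**2) = sqrt(3713222 + (1782*(1/1774))**2) = sqrt(3713222 + (891/887)**2) = sqrt(3713222 + 793881/786769) = sqrt(2921448753599/786769) = sqrt(2921448753599)/887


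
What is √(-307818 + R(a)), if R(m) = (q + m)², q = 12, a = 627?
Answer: 3*√11167 ≈ 317.02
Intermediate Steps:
R(m) = (12 + m)²
√(-307818 + R(a)) = √(-307818 + (12 + 627)²) = √(-307818 + 639²) = √(-307818 + 408321) = √100503 = 3*√11167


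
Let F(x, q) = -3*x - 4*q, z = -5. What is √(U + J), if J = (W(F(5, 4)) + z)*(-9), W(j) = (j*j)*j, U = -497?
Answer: √267667 ≈ 517.37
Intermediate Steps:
F(x, q) = -4*q - 3*x
W(j) = j³ (W(j) = j²*j = j³)
J = 268164 (J = ((-4*4 - 3*5)³ - 5)*(-9) = ((-16 - 15)³ - 5)*(-9) = ((-31)³ - 5)*(-9) = (-29791 - 5)*(-9) = -29796*(-9) = 268164)
√(U + J) = √(-497 + 268164) = √267667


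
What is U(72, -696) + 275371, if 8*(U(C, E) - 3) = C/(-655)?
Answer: 180369961/655 ≈ 2.7537e+5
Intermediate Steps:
U(C, E) = 3 - C/5240 (U(C, E) = 3 + (C/(-655))/8 = 3 + (C*(-1/655))/8 = 3 + (-C/655)/8 = 3 - C/5240)
U(72, -696) + 275371 = (3 - 1/5240*72) + 275371 = (3 - 9/655) + 275371 = 1956/655 + 275371 = 180369961/655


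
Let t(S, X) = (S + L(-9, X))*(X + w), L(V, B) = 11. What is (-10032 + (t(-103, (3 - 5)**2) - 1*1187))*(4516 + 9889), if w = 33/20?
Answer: -169097414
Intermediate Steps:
w = 33/20 (w = 33*(1/20) = 33/20 ≈ 1.6500)
t(S, X) = (11 + S)*(33/20 + X) (t(S, X) = (S + 11)*(X + 33/20) = (11 + S)*(33/20 + X))
(-10032 + (t(-103, (3 - 5)**2) - 1*1187))*(4516 + 9889) = (-10032 + ((363/20 + 11*(3 - 5)**2 + (33/20)*(-103) - 103*(3 - 5)**2) - 1*1187))*(4516 + 9889) = (-10032 + ((363/20 + 11*(-2)**2 - 3399/20 - 103*(-2)**2) - 1187))*14405 = (-10032 + ((363/20 + 11*4 - 3399/20 - 103*4) - 1187))*14405 = (-10032 + ((363/20 + 44 - 3399/20 - 412) - 1187))*14405 = (-10032 + (-2599/5 - 1187))*14405 = (-10032 - 8534/5)*14405 = -58694/5*14405 = -169097414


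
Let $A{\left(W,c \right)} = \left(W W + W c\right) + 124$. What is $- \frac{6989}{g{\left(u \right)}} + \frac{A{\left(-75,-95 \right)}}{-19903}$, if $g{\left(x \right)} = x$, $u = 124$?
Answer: $- \frac{140698443}{2467972} \approx -57.01$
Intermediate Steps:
$A{\left(W,c \right)} = 124 + W^{2} + W c$ ($A{\left(W,c \right)} = \left(W^{2} + W c\right) + 124 = 124 + W^{2} + W c$)
$- \frac{6989}{g{\left(u \right)}} + \frac{A{\left(-75,-95 \right)}}{-19903} = - \frac{6989}{124} + \frac{124 + \left(-75\right)^{2} - -7125}{-19903} = \left(-6989\right) \frac{1}{124} + \left(124 + 5625 + 7125\right) \left(- \frac{1}{19903}\right) = - \frac{6989}{124} + 12874 \left(- \frac{1}{19903}\right) = - \frac{6989}{124} - \frac{12874}{19903} = - \frac{140698443}{2467972}$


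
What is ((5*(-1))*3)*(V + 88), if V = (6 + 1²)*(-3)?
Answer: -1005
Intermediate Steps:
V = -21 (V = (6 + 1)*(-3) = 7*(-3) = -21)
((5*(-1))*3)*(V + 88) = ((5*(-1))*3)*(-21 + 88) = -5*3*67 = -15*67 = -1005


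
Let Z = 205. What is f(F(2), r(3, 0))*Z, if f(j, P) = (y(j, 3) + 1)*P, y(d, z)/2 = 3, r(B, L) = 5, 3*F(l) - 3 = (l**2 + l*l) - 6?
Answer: 7175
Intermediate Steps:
F(l) = -1 + 2*l**2/3 (F(l) = 1 + ((l**2 + l*l) - 6)/3 = 1 + ((l**2 + l**2) - 6)/3 = 1 + (2*l**2 - 6)/3 = 1 + (-6 + 2*l**2)/3 = 1 + (-2 + 2*l**2/3) = -1 + 2*l**2/3)
y(d, z) = 6 (y(d, z) = 2*3 = 6)
f(j, P) = 7*P (f(j, P) = (6 + 1)*P = 7*P)
f(F(2), r(3, 0))*Z = (7*5)*205 = 35*205 = 7175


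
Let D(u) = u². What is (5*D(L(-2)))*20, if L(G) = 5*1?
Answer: 2500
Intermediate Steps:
L(G) = 5
(5*D(L(-2)))*20 = (5*5²)*20 = (5*25)*20 = 125*20 = 2500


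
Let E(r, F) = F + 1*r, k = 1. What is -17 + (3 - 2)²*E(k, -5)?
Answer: -21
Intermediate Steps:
E(r, F) = F + r
-17 + (3 - 2)²*E(k, -5) = -17 + (3 - 2)²*(-5 + 1) = -17 + 1²*(-4) = -17 + 1*(-4) = -17 - 4 = -21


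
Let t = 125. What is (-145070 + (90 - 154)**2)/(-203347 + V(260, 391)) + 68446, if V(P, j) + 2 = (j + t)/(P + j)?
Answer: 3020317185564/44126561 ≈ 68447.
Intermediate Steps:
V(P, j) = -2 + (125 + j)/(P + j) (V(P, j) = -2 + (j + 125)/(P + j) = -2 + (125 + j)/(P + j))
(-145070 + (90 - 154)**2)/(-203347 + V(260, 391)) + 68446 = (-145070 + (90 - 154)**2)/(-203347 + (125 - 1*391 - 2*260)/(260 + 391)) + 68446 = (-145070 + (-64)**2)/(-203347 + (125 - 391 - 520)/651) + 68446 = (-145070 + 4096)/(-203347 + (1/651)*(-786)) + 68446 = -140974/(-203347 - 262/217) + 68446 = -140974/(-44126561/217) + 68446 = -140974*(-217/44126561) + 68446 = 30591358/44126561 + 68446 = 3020317185564/44126561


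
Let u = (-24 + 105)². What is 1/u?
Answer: 1/6561 ≈ 0.00015242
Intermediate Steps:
u = 6561 (u = 81² = 6561)
1/u = 1/6561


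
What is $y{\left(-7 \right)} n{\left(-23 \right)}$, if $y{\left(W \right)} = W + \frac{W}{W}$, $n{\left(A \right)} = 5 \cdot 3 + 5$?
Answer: $-120$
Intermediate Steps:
$n{\left(A \right)} = 20$ ($n{\left(A \right)} = 15 + 5 = 20$)
$y{\left(W \right)} = 1 + W$ ($y{\left(W \right)} = W + 1 = 1 + W$)
$y{\left(-7 \right)} n{\left(-23 \right)} = \left(1 - 7\right) 20 = \left(-6\right) 20 = -120$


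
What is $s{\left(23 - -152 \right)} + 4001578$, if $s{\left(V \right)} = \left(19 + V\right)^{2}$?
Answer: $4039214$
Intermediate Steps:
$s{\left(23 - -152 \right)} + 4001578 = \left(19 + \left(23 - -152\right)\right)^{2} + 4001578 = \left(19 + \left(23 + 152\right)\right)^{2} + 4001578 = \left(19 + 175\right)^{2} + 4001578 = 194^{2} + 4001578 = 37636 + 4001578 = 4039214$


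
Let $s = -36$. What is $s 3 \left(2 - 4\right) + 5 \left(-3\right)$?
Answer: $201$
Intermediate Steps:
$s 3 \left(2 - 4\right) + 5 \left(-3\right) = - 36 \cdot 3 \left(2 - 4\right) + 5 \left(-3\right) = - 36 \cdot 3 \left(-2\right) - 15 = \left(-36\right) \left(-6\right) - 15 = 216 - 15 = 201$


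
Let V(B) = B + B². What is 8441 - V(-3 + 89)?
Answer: 959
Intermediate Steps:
8441 - V(-3 + 89) = 8441 - (-3 + 89)*(1 + (-3 + 89)) = 8441 - 86*(1 + 86) = 8441 - 86*87 = 8441 - 1*7482 = 8441 - 7482 = 959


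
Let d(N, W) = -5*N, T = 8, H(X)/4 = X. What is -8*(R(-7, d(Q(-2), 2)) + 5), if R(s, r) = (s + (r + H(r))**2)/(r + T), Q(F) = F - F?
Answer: -33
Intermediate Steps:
Q(F) = 0
H(X) = 4*X
R(s, r) = (s + 25*r**2)/(8 + r) (R(s, r) = (s + (r + 4*r)**2)/(r + 8) = (s + (5*r)**2)/(8 + r) = (s + 25*r**2)/(8 + r))
-8*(R(-7, d(Q(-2), 2)) + 5) = -8*((-7 + 25*(-5*0)**2)/(8 - 5*0) + 5) = -8*((-7 + 25*0**2)/(8 + 0) + 5) = -8*((-7 + 25*0)/8 + 5) = -8*((-7 + 0)/8 + 5) = -8*((1/8)*(-7) + 5) = -8*(-7/8 + 5) = -8*33/8 = -33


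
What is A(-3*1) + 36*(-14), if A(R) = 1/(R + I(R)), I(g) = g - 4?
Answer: -5041/10 ≈ -504.10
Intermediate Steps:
I(g) = -4 + g
A(R) = 1/(-4 + 2*R) (A(R) = 1/(R + (-4 + R)) = 1/(-4 + 2*R))
A(-3*1) + 36*(-14) = 1/(2*(-2 - 3*1)) + 36*(-14) = 1/(2*(-2 - 3)) - 504 = (½)/(-5) - 504 = (½)*(-⅕) - 504 = -⅒ - 504 = -5041/10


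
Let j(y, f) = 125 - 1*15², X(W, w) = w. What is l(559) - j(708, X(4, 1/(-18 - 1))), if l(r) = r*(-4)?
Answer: -2136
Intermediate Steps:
l(r) = -4*r
j(y, f) = -100 (j(y, f) = 125 - 1*225 = 125 - 225 = -100)
l(559) - j(708, X(4, 1/(-18 - 1))) = -4*559 - 1*(-100) = -2236 + 100 = -2136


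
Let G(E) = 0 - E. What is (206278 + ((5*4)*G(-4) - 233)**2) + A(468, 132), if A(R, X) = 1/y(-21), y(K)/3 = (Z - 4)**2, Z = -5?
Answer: 55813942/243 ≈ 2.2969e+5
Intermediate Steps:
y(K) = 243 (y(K) = 3*(-5 - 4)**2 = 3*(-9)**2 = 3*81 = 243)
A(R, X) = 1/243
G(E) = -E
(206278 + ((5*4)*G(-4) - 233)**2) + A(468, 132) = (206278 + ((5*4)*(-1*(-4)) - 233)**2) + 1/243 = (206278 + (20*4 - 233)**2) + 1/243 = (206278 + (80 - 233)**2) + 1/243 = (206278 + (-153)**2) + 1/243 = (206278 + 23409) + 1/243 = 229687 + 1/243 = 55813942/243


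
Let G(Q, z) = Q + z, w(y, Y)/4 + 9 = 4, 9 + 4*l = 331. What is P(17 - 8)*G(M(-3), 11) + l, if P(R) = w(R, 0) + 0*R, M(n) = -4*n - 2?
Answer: -679/2 ≈ -339.50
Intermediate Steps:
l = 161/2 (l = -9/4 + (1/4)*331 = -9/4 + 331/4 = 161/2 ≈ 80.500)
w(y, Y) = -20 (w(y, Y) = -36 + 4*4 = -36 + 16 = -20)
M(n) = -2 - 4*n
P(R) = -20 (P(R) = -20 + 0*R = -20 + 0 = -20)
P(17 - 8)*G(M(-3), 11) + l = -20*((-2 - 4*(-3)) + 11) + 161/2 = -20*((-2 + 12) + 11) + 161/2 = -20*(10 + 11) + 161/2 = -20*21 + 161/2 = -420 + 161/2 = -679/2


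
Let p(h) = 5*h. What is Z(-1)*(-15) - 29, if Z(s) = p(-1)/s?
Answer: -104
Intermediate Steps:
Z(s) = -5/s (Z(s) = (5*(-1))/s = -5/s)
Z(-1)*(-15) - 29 = -5/(-1)*(-15) - 29 = -5*(-1)*(-15) - 29 = 5*(-15) - 29 = -75 - 29 = -104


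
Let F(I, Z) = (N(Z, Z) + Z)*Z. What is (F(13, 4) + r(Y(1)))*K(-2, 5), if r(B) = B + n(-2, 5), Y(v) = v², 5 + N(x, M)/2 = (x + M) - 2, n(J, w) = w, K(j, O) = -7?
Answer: -210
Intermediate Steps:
N(x, M) = -14 + 2*M + 2*x (N(x, M) = -10 + 2*((x + M) - 2) = -10 + 2*((M + x) - 2) = -10 + 2*(-2 + M + x) = -10 + (-4 + 2*M + 2*x) = -14 + 2*M + 2*x)
r(B) = 5 + B (r(B) = B + 5 = 5 + B)
F(I, Z) = Z*(-14 + 5*Z) (F(I, Z) = ((-14 + 2*Z + 2*Z) + Z)*Z = ((-14 + 4*Z) + Z)*Z = (-14 + 5*Z)*Z = Z*(-14 + 5*Z))
(F(13, 4) + r(Y(1)))*K(-2, 5) = (4*(-14 + 5*4) + (5 + 1²))*(-7) = (4*(-14 + 20) + (5 + 1))*(-7) = (4*6 + 6)*(-7) = (24 + 6)*(-7) = 30*(-7) = -210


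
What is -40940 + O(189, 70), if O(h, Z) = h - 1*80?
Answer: -40831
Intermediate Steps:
O(h, Z) = -80 + h (O(h, Z) = h - 80 = -80 + h)
-40940 + O(189, 70) = -40940 + (-80 + 189) = -40940 + 109 = -40831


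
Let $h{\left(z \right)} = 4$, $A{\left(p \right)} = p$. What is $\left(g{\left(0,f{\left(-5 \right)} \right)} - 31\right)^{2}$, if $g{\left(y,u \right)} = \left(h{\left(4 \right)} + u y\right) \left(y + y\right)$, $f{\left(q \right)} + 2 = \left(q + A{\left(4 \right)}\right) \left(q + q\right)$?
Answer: $961$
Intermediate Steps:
$f{\left(q \right)} = -2 + 2 q \left(4 + q\right)$ ($f{\left(q \right)} = -2 + \left(q + 4\right) \left(q + q\right) = -2 + \left(4 + q\right) 2 q = -2 + 2 q \left(4 + q\right)$)
$g{\left(y,u \right)} = 2 y \left(4 + u y\right)$ ($g{\left(y,u \right)} = \left(4 + u y\right) \left(y + y\right) = \left(4 + u y\right) 2 y = 2 y \left(4 + u y\right)$)
$\left(g{\left(0,f{\left(-5 \right)} \right)} - 31\right)^{2} = \left(2 \cdot 0 \left(4 + \left(-2 + 2 \left(-5\right)^{2} + 8 \left(-5\right)\right) 0\right) - 31\right)^{2} = \left(2 \cdot 0 \left(4 + \left(-2 + 2 \cdot 25 - 40\right) 0\right) - 31\right)^{2} = \left(2 \cdot 0 \left(4 + \left(-2 + 50 - 40\right) 0\right) - 31\right)^{2} = \left(2 \cdot 0 \left(4 + 8 \cdot 0\right) - 31\right)^{2} = \left(2 \cdot 0 \left(4 + 0\right) - 31\right)^{2} = \left(2 \cdot 0 \cdot 4 - 31\right)^{2} = \left(0 - 31\right)^{2} = \left(-31\right)^{2} = 961$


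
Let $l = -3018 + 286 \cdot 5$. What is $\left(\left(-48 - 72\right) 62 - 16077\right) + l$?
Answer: $-25105$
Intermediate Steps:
$l = -1588$ ($l = -3018 + 1430 = -1588$)
$\left(\left(-48 - 72\right) 62 - 16077\right) + l = \left(\left(-48 - 72\right) 62 - 16077\right) - 1588 = \left(\left(-120\right) 62 - 16077\right) - 1588 = \left(-7440 - 16077\right) - 1588 = -23517 - 1588 = -25105$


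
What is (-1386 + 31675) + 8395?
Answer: 38684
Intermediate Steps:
(-1386 + 31675) + 8395 = 30289 + 8395 = 38684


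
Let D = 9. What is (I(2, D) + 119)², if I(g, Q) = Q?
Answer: 16384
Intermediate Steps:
(I(2, D) + 119)² = (9 + 119)² = 128² = 16384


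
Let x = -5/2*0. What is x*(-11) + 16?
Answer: 16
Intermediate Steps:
x = 0 (x = -5*½*0 = -5/2*0 = 0)
x*(-11) + 16 = 0*(-11) + 16 = 0 + 16 = 16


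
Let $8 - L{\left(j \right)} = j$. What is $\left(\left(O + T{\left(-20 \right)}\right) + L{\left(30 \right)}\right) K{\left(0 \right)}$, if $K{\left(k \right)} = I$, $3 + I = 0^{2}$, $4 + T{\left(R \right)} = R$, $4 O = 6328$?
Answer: $-4608$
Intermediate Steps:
$O = 1582$ ($O = \frac{1}{4} \cdot 6328 = 1582$)
$L{\left(j \right)} = 8 - j$
$T{\left(R \right)} = -4 + R$
$I = -3$ ($I = -3 + 0^{2} = -3 + 0 = -3$)
$K{\left(k \right)} = -3$
$\left(\left(O + T{\left(-20 \right)}\right) + L{\left(30 \right)}\right) K{\left(0 \right)} = \left(\left(1582 - 24\right) + \left(8 - 30\right)\right) \left(-3\right) = \left(1558 - 22\right) \left(-3\right) = 1536 \left(-3\right) = -4608$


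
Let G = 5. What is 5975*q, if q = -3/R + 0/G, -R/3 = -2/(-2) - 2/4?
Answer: 11950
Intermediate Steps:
R = -3/2 (R = -3*(-2/(-2) - 2/4) = -3*(-2*(-½) - 2*¼) = -3*(1 - ½) = -3*½ = -3/2 ≈ -1.5000)
q = 2 (q = -3/(-3/2) + 0/5 = -3*(-⅔) + 0*(⅕) = 2 + 0 = 2)
5975*q = 5975*2 = 11950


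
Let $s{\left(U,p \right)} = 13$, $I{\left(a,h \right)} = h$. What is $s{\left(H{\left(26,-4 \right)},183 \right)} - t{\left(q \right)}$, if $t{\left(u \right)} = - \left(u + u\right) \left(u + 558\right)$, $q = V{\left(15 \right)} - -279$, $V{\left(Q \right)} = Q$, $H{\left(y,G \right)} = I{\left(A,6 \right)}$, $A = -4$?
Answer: $500989$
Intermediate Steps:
$H{\left(y,G \right)} = 6$
$q = 294$ ($q = 15 - -279 = 15 + 279 = 294$)
$t{\left(u \right)} = - 2 u \left(558 + u\right)$
$s{\left(H{\left(26,-4 \right)},183 \right)} - t{\left(q \right)} = 13 - \left(-2\right) 294 \left(558 + 294\right) = 13 - \left(-2\right) 294 \cdot 852 = 13 - -500976 = 13 + 500976 = 500989$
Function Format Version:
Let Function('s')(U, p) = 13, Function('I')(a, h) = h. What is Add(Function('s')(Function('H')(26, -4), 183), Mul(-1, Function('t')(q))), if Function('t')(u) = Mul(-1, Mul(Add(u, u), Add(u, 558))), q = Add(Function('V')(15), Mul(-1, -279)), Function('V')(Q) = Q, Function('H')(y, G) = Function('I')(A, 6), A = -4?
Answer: 500989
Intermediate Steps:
Function('H')(y, G) = 6
q = 294 (q = Add(15, Mul(-1, -279)) = Add(15, 279) = 294)
Function('t')(u) = Mul(-2, u, Add(558, u)) (Function('t')(u) = Mul(-1, Mul(Mul(2, u), Add(558, u))) = Mul(-1, Mul(2, u, Add(558, u))) = Mul(-2, u, Add(558, u)))
Add(Function('s')(Function('H')(26, -4), 183), Mul(-1, Function('t')(q))) = Add(13, Mul(-1, Mul(-2, 294, Add(558, 294)))) = Add(13, Mul(-1, Mul(-2, 294, 852))) = Add(13, Mul(-1, -500976)) = Add(13, 500976) = 500989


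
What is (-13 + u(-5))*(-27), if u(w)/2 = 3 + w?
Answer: 459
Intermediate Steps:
u(w) = 6 + 2*w (u(w) = 2*(3 + w) = 6 + 2*w)
(-13 + u(-5))*(-27) = (-13 + (6 + 2*(-5)))*(-27) = (-13 + (6 - 10))*(-27) = (-13 - 4)*(-27) = -17*(-27) = 459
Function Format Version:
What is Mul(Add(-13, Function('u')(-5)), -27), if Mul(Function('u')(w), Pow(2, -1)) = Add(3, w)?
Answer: 459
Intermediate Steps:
Function('u')(w) = Add(6, Mul(2, w)) (Function('u')(w) = Mul(2, Add(3, w)) = Add(6, Mul(2, w)))
Mul(Add(-13, Function('u')(-5)), -27) = Mul(Add(-13, Add(6, Mul(2, -5))), -27) = Mul(Add(-13, Add(6, -10)), -27) = Mul(Add(-13, -4), -27) = Mul(-17, -27) = 459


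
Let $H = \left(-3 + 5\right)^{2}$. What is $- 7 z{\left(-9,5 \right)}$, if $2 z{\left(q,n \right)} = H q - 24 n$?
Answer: $546$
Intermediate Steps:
$H = 4$ ($H = 2^{2} = 4$)
$z{\left(q,n \right)} = - 12 n + 2 q$ ($z{\left(q,n \right)} = \frac{4 q - 24 n}{2} = \frac{- 24 n + 4 q}{2} = - 12 n + 2 q$)
$- 7 z{\left(-9,5 \right)} = - 7 \left(\left(-12\right) 5 + 2 \left(-9\right)\right) = - 7 \left(-60 - 18\right) = \left(-7\right) \left(-78\right) = 546$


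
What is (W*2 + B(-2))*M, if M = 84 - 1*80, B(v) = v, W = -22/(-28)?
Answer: -12/7 ≈ -1.7143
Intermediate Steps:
W = 11/14 (W = -22*(-1/28) = 11/14 ≈ 0.78571)
M = 4 (M = 84 - 80 = 4)
(W*2 + B(-2))*M = ((11/14)*2 - 2)*4 = (11/7 - 2)*4 = -3/7*4 = -12/7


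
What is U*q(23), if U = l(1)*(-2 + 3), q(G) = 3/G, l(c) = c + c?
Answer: 6/23 ≈ 0.26087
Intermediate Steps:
l(c) = 2*c
U = 2 (U = (2*1)*(-2 + 3) = 2*1 = 2)
U*q(23) = 2*(3/23) = 6/23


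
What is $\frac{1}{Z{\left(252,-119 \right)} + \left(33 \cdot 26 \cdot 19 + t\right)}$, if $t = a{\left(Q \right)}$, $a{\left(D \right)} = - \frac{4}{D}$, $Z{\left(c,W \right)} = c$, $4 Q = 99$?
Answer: $\frac{99}{1638830} \approx 6.0409 \cdot 10^{-5}$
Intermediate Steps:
$Q = \frac{99}{4}$ ($Q = \frac{1}{4} \cdot 99 = \frac{99}{4} \approx 24.75$)
$t = - \frac{16}{99}$ ($t = - \frac{4}{\frac{99}{4}} = \left(-4\right) \frac{4}{99} = - \frac{16}{99} \approx -0.16162$)
$\frac{1}{Z{\left(252,-119 \right)} + \left(33 \cdot 26 \cdot 19 + t\right)} = \frac{1}{252 - \left(\frac{16}{99} - 33 \cdot 26 \cdot 19\right)} = \frac{1}{252 + \left(858 \cdot 19 - \frac{16}{99}\right)} = \frac{1}{252 + \left(16302 - \frac{16}{99}\right)} = \frac{1}{252 + \frac{1613882}{99}} = \frac{1}{\frac{1638830}{99}} = \frac{99}{1638830}$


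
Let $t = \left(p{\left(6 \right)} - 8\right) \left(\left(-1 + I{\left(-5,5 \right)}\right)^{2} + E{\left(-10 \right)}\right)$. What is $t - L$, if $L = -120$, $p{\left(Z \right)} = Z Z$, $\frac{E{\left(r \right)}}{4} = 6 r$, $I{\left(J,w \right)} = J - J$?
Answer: $-6572$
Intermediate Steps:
$I{\left(J,w \right)} = 0$
$E{\left(r \right)} = 24 r$ ($E{\left(r \right)} = 4 \cdot 6 r = 24 r$)
$p{\left(Z \right)} = Z^{2}$
$t = -6692$ ($t = \left(6^{2} - 8\right) \left(\left(-1 + 0\right)^{2} + 24 \left(-10\right)\right) = \left(36 - 8\right) \left(\left(-1\right)^{2} - 240\right) = 28 \left(1 - 240\right) = 28 \left(-239\right) = -6692$)
$t - L = -6692 - -120 = -6692 + 120 = -6572$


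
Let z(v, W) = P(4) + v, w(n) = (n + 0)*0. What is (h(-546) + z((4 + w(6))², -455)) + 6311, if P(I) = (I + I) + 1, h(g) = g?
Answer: 5790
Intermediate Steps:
P(I) = 1 + 2*I (P(I) = 2*I + 1 = 1 + 2*I)
w(n) = 0 (w(n) = n*0 = 0)
z(v, W) = 9 + v (z(v, W) = (1 + 2*4) + v = (1 + 8) + v = 9 + v)
(h(-546) + z((4 + w(6))², -455)) + 6311 = (-546 + (9 + (4 + 0)²)) + 6311 = (-546 + (9 + 4²)) + 6311 = (-546 + (9 + 16)) + 6311 = (-546 + 25) + 6311 = -521 + 6311 = 5790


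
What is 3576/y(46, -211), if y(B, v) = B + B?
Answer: 894/23 ≈ 38.870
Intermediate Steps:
y(B, v) = 2*B
3576/y(46, -211) = 3576/((2*46)) = 3576/92 = 3576*(1/92) = 894/23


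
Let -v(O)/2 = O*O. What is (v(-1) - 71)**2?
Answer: 5329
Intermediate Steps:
v(O) = -2*O**2 (v(O) = -2*O*O = -2*O**2)
(v(-1) - 71)**2 = (-2*(-1)**2 - 71)**2 = (-2*1 - 71)**2 = (-2 - 71)**2 = (-73)**2 = 5329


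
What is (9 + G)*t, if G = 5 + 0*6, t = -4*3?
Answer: -168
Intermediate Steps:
t = -12
G = 5 (G = 5 + 0 = 5)
(9 + G)*t = (9 + 5)*(-12) = 14*(-12) = -168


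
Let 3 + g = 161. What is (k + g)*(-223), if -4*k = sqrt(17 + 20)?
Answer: -35234 + 223*sqrt(37)/4 ≈ -34895.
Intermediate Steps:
g = 158 (g = -3 + 161 = 158)
k = -sqrt(37)/4 (k = -sqrt(17 + 20)/4 = -sqrt(37)/4 ≈ -1.5207)
(k + g)*(-223) = (-sqrt(37)/4 + 158)*(-223) = (158 - sqrt(37)/4)*(-223) = -35234 + 223*sqrt(37)/4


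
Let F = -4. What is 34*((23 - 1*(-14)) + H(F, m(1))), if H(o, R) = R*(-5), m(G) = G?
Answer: 1088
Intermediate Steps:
H(o, R) = -5*R
34*((23 - 1*(-14)) + H(F, m(1))) = 34*((23 - 1*(-14)) - 5*1) = 34*((23 + 14) - 5) = 34*(37 - 5) = 34*32 = 1088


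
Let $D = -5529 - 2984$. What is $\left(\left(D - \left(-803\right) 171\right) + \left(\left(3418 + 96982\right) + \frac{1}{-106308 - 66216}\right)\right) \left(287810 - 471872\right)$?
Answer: $- \frac{1213045297010923}{28754} \approx -4.2187 \cdot 10^{10}$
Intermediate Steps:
$D = -8513$ ($D = -5529 - 2984 = -8513$)
$\left(\left(D - \left(-803\right) 171\right) + \left(\left(3418 + 96982\right) + \frac{1}{-106308 - 66216}\right)\right) \left(287810 - 471872\right) = \left(\left(-8513 - \left(-803\right) 171\right) + \left(\left(3418 + 96982\right) + \frac{1}{-106308 - 66216}\right)\right) \left(287810 - 471872\right) = \left(\left(-8513 - -137313\right) + \left(100400 + \frac{1}{-172524}\right)\right) \left(-184062\right) = \left(\left(-8513 + 137313\right) + \left(100400 - \frac{1}{172524}\right)\right) \left(-184062\right) = \left(128800 + \frac{17321409599}{172524}\right) \left(-184062\right) = \frac{39542500799}{172524} \left(-184062\right) = - \frac{1213045297010923}{28754}$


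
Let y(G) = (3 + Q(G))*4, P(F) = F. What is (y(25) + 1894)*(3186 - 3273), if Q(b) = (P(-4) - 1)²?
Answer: -174522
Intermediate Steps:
Q(b) = 25 (Q(b) = (-4 - 1)² = (-5)² = 25)
y(G) = 112 (y(G) = (3 + 25)*4 = 28*4 = 112)
(y(25) + 1894)*(3186 - 3273) = (112 + 1894)*(3186 - 3273) = 2006*(-87) = -174522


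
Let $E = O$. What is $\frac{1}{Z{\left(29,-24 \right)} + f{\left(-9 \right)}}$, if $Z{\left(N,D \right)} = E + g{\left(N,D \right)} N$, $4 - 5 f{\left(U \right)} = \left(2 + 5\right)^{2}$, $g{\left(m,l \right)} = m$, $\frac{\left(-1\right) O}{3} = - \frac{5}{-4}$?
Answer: $\frac{4}{3313} \approx 0.0012074$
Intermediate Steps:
$O = - \frac{15}{4}$ ($O = - 3 \left(- \frac{5}{-4}\right) = - 3 \left(\left(-5\right) \left(- \frac{1}{4}\right)\right) = \left(-3\right) \frac{5}{4} = - \frac{15}{4} \approx -3.75$)
$E = - \frac{15}{4} \approx -3.75$
$f{\left(U \right)} = -9$ ($f{\left(U \right)} = \frac{4}{5} - \frac{\left(2 + 5\right)^{2}}{5} = \frac{4}{5} - \frac{7^{2}}{5} = \frac{4}{5} - \frac{49}{5} = -9$)
$Z{\left(N,D \right)} = - \frac{15}{4} + N^{2}$ ($Z{\left(N,D \right)} = - \frac{15}{4} + N N = - \frac{15}{4} + N^{2}$)
$\frac{1}{Z{\left(29,-24 \right)} + f{\left(-9 \right)}} = \frac{1}{\left(- \frac{15}{4} + 29^{2}\right) - 9} = \frac{1}{\left(- \frac{15}{4} + 841\right) - 9} = \frac{1}{\frac{3349}{4} - 9} = \frac{1}{\frac{3313}{4}} = \frac{4}{3313}$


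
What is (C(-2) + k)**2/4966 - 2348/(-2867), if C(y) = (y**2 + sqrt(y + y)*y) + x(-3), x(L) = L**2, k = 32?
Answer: 17419971/14237522 - 180*I/2483 ≈ 1.2235 - 0.072493*I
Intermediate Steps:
C(y) = 9 + y**2 + sqrt(2)*y**(3/2) (C(y) = (y**2 + sqrt(y + y)*y) + (-3)**2 = (y**2 + sqrt(2*y)*y) + 9 = (y**2 + (sqrt(2)*sqrt(y))*y) + 9 = (y**2 + sqrt(2)*y**(3/2)) + 9 = 9 + y**2 + sqrt(2)*y**(3/2))
(C(-2) + k)**2/4966 - 2348/(-2867) = ((9 + (-2)**2 + sqrt(2)*(-2)**(3/2)) + 32)**2/4966 - 2348/(-2867) = ((9 + 4 + sqrt(2)*(-2*I*sqrt(2))) + 32)**2*(1/4966) - 2348*(-1/2867) = ((9 + 4 - 4*I) + 32)**2*(1/4966) + 2348/2867 = ((13 - 4*I) + 32)**2*(1/4966) + 2348/2867 = (45 - 4*I)**2*(1/4966) + 2348/2867 = (45 - 4*I)**2/4966 + 2348/2867 = 2348/2867 + (45 - 4*I)**2/4966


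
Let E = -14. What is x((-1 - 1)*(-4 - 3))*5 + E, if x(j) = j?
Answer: 56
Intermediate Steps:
x((-1 - 1)*(-4 - 3))*5 + E = ((-1 - 1)*(-4 - 3))*5 - 14 = -2*(-7)*5 - 14 = 14*5 - 14 = 70 - 14 = 56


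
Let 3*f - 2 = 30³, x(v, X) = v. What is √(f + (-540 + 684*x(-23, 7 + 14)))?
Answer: I*√65442/3 ≈ 85.272*I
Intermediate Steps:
f = 27002/3 (f = ⅔ + (⅓)*30³ = ⅔ + (⅓)*27000 = ⅔ + 9000 = 27002/3 ≈ 9000.7)
√(f + (-540 + 684*x(-23, 7 + 14))) = √(27002/3 + (-540 + 684*(-23))) = √(27002/3 + (-540 - 15732)) = √(27002/3 - 16272) = √(-21814/3) = I*√65442/3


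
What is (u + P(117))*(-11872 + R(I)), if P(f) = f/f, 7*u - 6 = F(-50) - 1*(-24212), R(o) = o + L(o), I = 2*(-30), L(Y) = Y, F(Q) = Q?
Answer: -289906600/7 ≈ -4.1415e+7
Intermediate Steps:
I = -60
R(o) = 2*o (R(o) = o + o = 2*o)
u = 24168/7 (u = 6/7 + (-50 - 1*(-24212))/7 = 6/7 + (-50 + 24212)/7 = 6/7 + (⅐)*24162 = 6/7 + 24162/7 = 24168/7 ≈ 3452.6)
P(f) = 1
(u + P(117))*(-11872 + R(I)) = (24168/7 + 1)*(-11872 + 2*(-60)) = 24175*(-11872 - 120)/7 = (24175/7)*(-11992) = -289906600/7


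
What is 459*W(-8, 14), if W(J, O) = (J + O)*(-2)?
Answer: -5508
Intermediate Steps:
W(J, O) = -2*J - 2*O
459*W(-8, 14) = 459*(-2*(-8) - 2*14) = 459*(16 - 28) = 459*(-12) = -5508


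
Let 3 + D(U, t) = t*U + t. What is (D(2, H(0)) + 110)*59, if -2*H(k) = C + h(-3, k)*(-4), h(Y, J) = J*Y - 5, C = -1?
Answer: 9263/2 ≈ 4631.5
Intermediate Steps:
h(Y, J) = -5 + J*Y
H(k) = -19/2 - 6*k (H(k) = -(-1 + (-5 + k*(-3))*(-4))/2 = -(-1 + (-5 - 3*k)*(-4))/2 = -(-1 + (20 + 12*k))/2 = -(19 + 12*k)/2 = -19/2 - 6*k)
D(U, t) = -3 + t + U*t (D(U, t) = -3 + (t*U + t) = -3 + (U*t + t) = -3 + (t + U*t) = -3 + t + U*t)
(D(2, H(0)) + 110)*59 = ((-3 + (-19/2 - 6*0) + 2*(-19/2 - 6*0)) + 110)*59 = ((-3 + (-19/2 + 0) + 2*(-19/2 + 0)) + 110)*59 = ((-3 - 19/2 + 2*(-19/2)) + 110)*59 = ((-3 - 19/2 - 19) + 110)*59 = (-63/2 + 110)*59 = (157/2)*59 = 9263/2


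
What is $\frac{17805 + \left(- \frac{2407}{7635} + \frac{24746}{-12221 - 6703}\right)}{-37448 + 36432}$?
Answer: $- \frac{428719384987}{24466082640} \approx -17.523$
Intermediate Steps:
$\frac{17805 + \left(- \frac{2407}{7635} + \frac{24746}{-12221 - 6703}\right)}{-37448 + 36432} = \frac{17805 + \left(\left(-2407\right) \frac{1}{7635} + \frac{24746}{-12221 - 6703}\right)}{-1016} = \left(17805 + \left(- \frac{2407}{7635} + \frac{24746}{-18924}\right)\right) \left(- \frac{1}{1016}\right) = \left(17805 + \left(- \frac{2407}{7635} + 24746 \left(- \frac{1}{18924}\right)\right)\right) \left(- \frac{1}{1016}\right) = \left(17805 - \frac{39080963}{24080790}\right) \left(- \frac{1}{1016}\right) = \frac{428719384987}{24080790} \left(- \frac{1}{1016}\right) = - \frac{428719384987}{24466082640}$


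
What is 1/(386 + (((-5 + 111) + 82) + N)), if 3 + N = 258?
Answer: 1/829 ≈ 0.0012063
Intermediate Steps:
N = 255 (N = -3 + 258 = 255)
1/(386 + (((-5 + 111) + 82) + N)) = 1/(386 + (((-5 + 111) + 82) + 255)) = 1/(386 + ((106 + 82) + 255)) = 1/(386 + (188 + 255)) = 1/(386 + 443) = 1/829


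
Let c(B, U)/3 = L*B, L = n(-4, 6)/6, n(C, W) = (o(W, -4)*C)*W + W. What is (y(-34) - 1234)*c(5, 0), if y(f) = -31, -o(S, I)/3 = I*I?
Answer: -3662175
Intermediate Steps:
o(S, I) = -3*I**2 (o(S, I) = -3*I*I = -3*I**2)
n(C, W) = W - 48*C*W (n(C, W) = ((-3*(-4)**2)*C)*W + W = ((-3*16)*C)*W + W = (-48*C)*W + W = -48*C*W + W = W - 48*C*W)
L = 193 (L = (6*(1 - 48*(-4)))/6 = (6*(1 + 192))*(1/6) = (6*193)*(1/6) = 1158*(1/6) = 193)
c(B, U) = 579*B (c(B, U) = 3*(193*B) = 579*B)
(y(-34) - 1234)*c(5, 0) = (-31 - 1234)*(579*5) = -1265*2895 = -3662175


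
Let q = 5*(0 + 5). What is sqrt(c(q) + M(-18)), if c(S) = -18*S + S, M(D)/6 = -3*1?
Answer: I*sqrt(443) ≈ 21.048*I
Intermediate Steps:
q = 25 (q = 5*5 = 25)
M(D) = -18 (M(D) = 6*(-3*1) = 6*(-3) = -18)
c(S) = -17*S
sqrt(c(q) + M(-18)) = sqrt(-17*25 - 18) = sqrt(-425 - 18) = sqrt(-443) = I*sqrt(443)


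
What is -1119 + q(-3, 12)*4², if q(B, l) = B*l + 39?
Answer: -1071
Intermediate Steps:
q(B, l) = 39 + B*l
-1119 + q(-3, 12)*4² = -1119 + (39 - 3*12)*4² = -1119 + (39 - 36)*16 = -1119 + 3*16 = -1119 + 48 = -1071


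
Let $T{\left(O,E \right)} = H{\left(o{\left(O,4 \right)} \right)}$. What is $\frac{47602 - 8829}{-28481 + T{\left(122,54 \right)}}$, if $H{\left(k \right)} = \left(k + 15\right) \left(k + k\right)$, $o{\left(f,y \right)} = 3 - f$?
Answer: $- \frac{38773}{3729} \approx -10.398$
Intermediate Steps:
$H{\left(k \right)} = 2 k \left(15 + k\right)$ ($H{\left(k \right)} = \left(15 + k\right) 2 k = 2 k \left(15 + k\right)$)
$T{\left(O,E \right)} = 2 \left(3 - O\right) \left(18 - O\right)$ ($T{\left(O,E \right)} = 2 \left(3 - O\right) \left(15 - \left(-3 + O\right)\right) = 2 \left(3 - O\right) \left(18 - O\right)$)
$\frac{47602 - 8829}{-28481 + T{\left(122,54 \right)}} = \frac{47602 - 8829}{-28481 + 2 \left(-18 + 122\right) \left(-3 + 122\right)} = \frac{38773}{-28481 + 2 \cdot 104 \cdot 119} = \frac{38773}{-28481 + 24752} = \frac{38773}{-3729} = 38773 \left(- \frac{1}{3729}\right) = - \frac{38773}{3729}$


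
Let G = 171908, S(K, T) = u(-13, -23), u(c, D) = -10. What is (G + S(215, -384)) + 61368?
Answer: 233266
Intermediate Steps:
S(K, T) = -10
(G + S(215, -384)) + 61368 = (171908 - 10) + 61368 = 171898 + 61368 = 233266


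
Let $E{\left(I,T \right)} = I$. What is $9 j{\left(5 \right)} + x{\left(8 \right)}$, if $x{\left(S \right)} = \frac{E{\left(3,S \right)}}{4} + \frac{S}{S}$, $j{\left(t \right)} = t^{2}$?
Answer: $\frac{907}{4} \approx 226.75$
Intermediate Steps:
$x{\left(S \right)} = \frac{7}{4}$ ($x{\left(S \right)} = \frac{3}{4} + \frac{S}{S} = 3 \cdot \frac{1}{4} + 1 = \frac{3}{4} + 1 = \frac{7}{4}$)
$9 j{\left(5 \right)} + x{\left(8 \right)} = 9 \cdot 5^{2} + \frac{7}{4} = 9 \cdot 25 + \frac{7}{4} = 225 + \frac{7}{4} = \frac{907}{4}$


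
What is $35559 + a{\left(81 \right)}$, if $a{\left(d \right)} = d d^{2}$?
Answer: $567000$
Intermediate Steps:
$a{\left(d \right)} = d^{3}$
$35559 + a{\left(81 \right)} = 35559 + 81^{3} = 35559 + 531441 = 567000$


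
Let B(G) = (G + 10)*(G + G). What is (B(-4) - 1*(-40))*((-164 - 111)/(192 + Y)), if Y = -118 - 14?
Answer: 110/3 ≈ 36.667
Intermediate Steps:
Y = -132
B(G) = 2*G*(10 + G) (B(G) = (10 + G)*(2*G) = 2*G*(10 + G))
(B(-4) - 1*(-40))*((-164 - 111)/(192 + Y)) = (2*(-4)*(10 - 4) - 1*(-40))*((-164 - 111)/(192 - 132)) = (2*(-4)*6 + 40)*(-275/60) = (-48 + 40)*(-275*1/60) = -8*(-55/12) = 110/3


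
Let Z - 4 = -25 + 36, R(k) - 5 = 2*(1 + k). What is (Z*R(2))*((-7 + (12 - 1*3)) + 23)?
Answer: 4125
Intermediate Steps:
R(k) = 7 + 2*k (R(k) = 5 + 2*(1 + k) = 5 + (2 + 2*k) = 7 + 2*k)
Z = 15 (Z = 4 + (-25 + 36) = 4 + 11 = 15)
(Z*R(2))*((-7 + (12 - 1*3)) + 23) = (15*(7 + 2*2))*((-7 + (12 - 1*3)) + 23) = (15*(7 + 4))*((-7 + (12 - 3)) + 23) = (15*11)*((-7 + 9) + 23) = 165*(2 + 23) = 165*25 = 4125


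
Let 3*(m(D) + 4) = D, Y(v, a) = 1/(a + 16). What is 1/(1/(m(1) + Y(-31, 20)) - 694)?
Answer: -131/90950 ≈ -0.0014404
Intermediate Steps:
Y(v, a) = 1/(16 + a)
m(D) = -4 + D/3
1/(1/(m(1) + Y(-31, 20)) - 694) = 1/(1/((-4 + (⅓)*1) + 1/(16 + 20)) - 694) = 1/(1/((-4 + ⅓) + 1/36) - 694) = 1/(1/(-11/3 + 1/36) - 694) = 1/(1/(-131/36) - 694) = 1/(-36/131 - 694) = 1/(-90950/131) = -131/90950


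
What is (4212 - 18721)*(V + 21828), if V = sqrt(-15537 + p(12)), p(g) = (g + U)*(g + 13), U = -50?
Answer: -316702452 - 14509*I*sqrt(16487) ≈ -3.167e+8 - 1.863e+6*I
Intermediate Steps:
p(g) = (-50 + g)*(13 + g) (p(g) = (g - 50)*(g + 13) = (-50 + g)*(13 + g))
V = I*sqrt(16487) (V = sqrt(-15537 + (-650 + 12**2 - 37*12)) = sqrt(-15537 + (-650 + 144 - 444)) = sqrt(-15537 - 950) = sqrt(-16487) = I*sqrt(16487) ≈ 128.4*I)
(4212 - 18721)*(V + 21828) = (4212 - 18721)*(I*sqrt(16487) + 21828) = -14509*(21828 + I*sqrt(16487)) = -316702452 - 14509*I*sqrt(16487)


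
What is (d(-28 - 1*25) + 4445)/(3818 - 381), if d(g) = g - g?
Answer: 635/491 ≈ 1.2933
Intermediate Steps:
d(g) = 0
(d(-28 - 1*25) + 4445)/(3818 - 381) = (0 + 4445)/(3818 - 381) = 4445/3437 = 4445*(1/3437) = 635/491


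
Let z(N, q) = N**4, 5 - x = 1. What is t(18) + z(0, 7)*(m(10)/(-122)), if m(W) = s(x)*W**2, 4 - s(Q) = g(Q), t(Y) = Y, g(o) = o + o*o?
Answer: 18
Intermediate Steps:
g(o) = o + o**2
x = 4 (x = 5 - 1*1 = 5 - 1 = 4)
s(Q) = 4 - Q*(1 + Q)
m(W) = -16*W**2 (m(W) = (4 - 1*4*(1 + 4))*W**2 = (4 - 1*4*5)*W**2 = (4 - 20)*W**2 = -16*W**2)
t(18) + z(0, 7)*(m(10)/(-122)) = 18 + 0**4*(-16*10**2/(-122)) = 18 + 0*(-16*100*(-1/122)) = 18 + 0*(-1600*(-1/122)) = 18 + 0*(800/61) = 18 + 0 = 18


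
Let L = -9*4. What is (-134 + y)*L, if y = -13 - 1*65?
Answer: 7632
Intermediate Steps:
y = -78 (y = -13 - 65 = -78)
L = -36
(-134 + y)*L = (-134 - 78)*(-36) = -212*(-36) = 7632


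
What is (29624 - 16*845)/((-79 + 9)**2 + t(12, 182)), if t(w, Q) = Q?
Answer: 244/77 ≈ 3.1688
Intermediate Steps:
(29624 - 16*845)/((-79 + 9)**2 + t(12, 182)) = (29624 - 16*845)/((-79 + 9)**2 + 182) = (29624 - 13520)/((-70)**2 + 182) = 16104/(4900 + 182) = 16104/5082 = 16104*(1/5082) = 244/77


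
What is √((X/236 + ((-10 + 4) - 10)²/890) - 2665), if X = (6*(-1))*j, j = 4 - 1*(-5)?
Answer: I*√7348042563110/52510 ≈ 51.623*I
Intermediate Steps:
j = 9 (j = 4 + 5 = 9)
X = -54 (X = (6*(-1))*9 = -6*9 = -54)
√((X/236 + ((-10 + 4) - 10)²/890) - 2665) = √((-54/236 + ((-10 + 4) - 10)²/890) - 2665) = √((-54*1/236 + (-6 - 10)²*(1/890)) - 2665) = √((-27/118 + (-16)²*(1/890)) - 2665) = √((-27/118 + 256*(1/890)) - 2665) = √((-27/118 + 128/445) - 2665) = √(3089/52510 - 2665) = √(-139936061/52510) = I*√7348042563110/52510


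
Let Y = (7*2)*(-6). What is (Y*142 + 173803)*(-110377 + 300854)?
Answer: 30833464375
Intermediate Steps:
Y = -84 (Y = 14*(-6) = -84)
(Y*142 + 173803)*(-110377 + 300854) = (-84*142 + 173803)*(-110377 + 300854) = (-11928 + 173803)*190477 = 161875*190477 = 30833464375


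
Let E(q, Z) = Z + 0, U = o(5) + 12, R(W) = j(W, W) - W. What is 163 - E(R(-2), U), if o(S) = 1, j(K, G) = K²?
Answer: 150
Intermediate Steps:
R(W) = W² - W
U = 13 (U = 1 + 12 = 13)
E(q, Z) = Z
163 - E(R(-2), U) = 163 - 1*13 = 163 - 13 = 150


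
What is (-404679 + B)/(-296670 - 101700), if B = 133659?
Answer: 9034/13279 ≈ 0.68032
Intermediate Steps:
(-404679 + B)/(-296670 - 101700) = (-404679 + 133659)/(-296670 - 101700) = -271020/(-398370) = -271020*(-1/398370) = 9034/13279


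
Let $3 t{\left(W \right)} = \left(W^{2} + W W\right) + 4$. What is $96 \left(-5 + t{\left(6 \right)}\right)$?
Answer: $1952$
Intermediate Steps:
$t{\left(W \right)} = \frac{4}{3} + \frac{2 W^{2}}{3}$ ($t{\left(W \right)} = \frac{\left(W^{2} + W W\right) + 4}{3} = \frac{\left(W^{2} + W^{2}\right) + 4}{3} = \frac{2 W^{2} + 4}{3} = \frac{4 + 2 W^{2}}{3} = \frac{4}{3} + \frac{2 W^{2}}{3}$)
$96 \left(-5 + t{\left(6 \right)}\right) = 96 \left(-5 + \left(\frac{4}{3} + \frac{2 \cdot 6^{2}}{3}\right)\right) = 96 \left(-5 + \left(\frac{4}{3} + \frac{2}{3} \cdot 36\right)\right) = 96 \left(-5 + \left(\frac{4}{3} + 24\right)\right) = 96 \left(-5 + \frac{76}{3}\right) = 96 \cdot \frac{61}{3} = 1952$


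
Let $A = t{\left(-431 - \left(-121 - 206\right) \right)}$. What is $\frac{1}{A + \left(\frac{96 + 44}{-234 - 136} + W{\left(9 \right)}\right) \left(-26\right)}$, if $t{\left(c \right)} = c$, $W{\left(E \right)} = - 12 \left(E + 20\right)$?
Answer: $\frac{37}{331292} \approx 0.00011168$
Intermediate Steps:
$W{\left(E \right)} = -240 - 12 E$ ($W{\left(E \right)} = - 12 \left(20 + E\right) = -240 - 12 E$)
$A = -104$ ($A = -431 - \left(-121 - 206\right) = -431 - -327 = -431 + 327 = -104$)
$\frac{1}{A + \left(\frac{96 + 44}{-234 - 136} + W{\left(9 \right)}\right) \left(-26\right)} = \frac{1}{-104 + \left(\frac{96 + 44}{-234 - 136} - 348\right) \left(-26\right)} = \frac{1}{-104 + \left(\frac{140}{-370} - 348\right) \left(-26\right)} = \frac{1}{-104 + \left(140 \left(- \frac{1}{370}\right) - 348\right) \left(-26\right)} = \frac{1}{-104 + \left(- \frac{14}{37} - 348\right) \left(-26\right)} = \frac{1}{-104 - - \frac{335140}{37}} = \frac{1}{-104 + \frac{335140}{37}} = \frac{1}{\frac{331292}{37}} = \frac{37}{331292}$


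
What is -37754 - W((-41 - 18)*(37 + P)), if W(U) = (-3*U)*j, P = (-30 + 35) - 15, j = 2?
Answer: -47312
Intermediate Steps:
P = -10 (P = 5 - 15 = -10)
W(U) = -6*U (W(U) = -3*U*2 = -6*U)
-37754 - W((-41 - 18)*(37 + P)) = -37754 - (-6)*(-41 - 18)*(37 - 10) = -37754 - (-6)*(-59*27) = -37754 - (-6)*(-1593) = -37754 - 1*9558 = -37754 - 9558 = -47312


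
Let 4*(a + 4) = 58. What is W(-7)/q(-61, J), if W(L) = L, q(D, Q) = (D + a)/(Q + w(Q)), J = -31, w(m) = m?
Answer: -868/101 ≈ -8.5941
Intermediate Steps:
a = 21/2 (a = -4 + (1/4)*58 = -4 + 29/2 = 21/2 ≈ 10.500)
q(D, Q) = (21/2 + D)/(2*Q) (q(D, Q) = (D + 21/2)/(Q + Q) = (21/2 + D)/((2*Q)) = (21/2 + D)*(1/(2*Q)) = (21/2 + D)/(2*Q))
W(-7)/q(-61, J) = -7*(-124/(21 + 2*(-61))) = -7*(-124/(21 - 122)) = -7/((1/4)*(-1/31)*(-101)) = -7/101/124 = -7*124/101 = -868/101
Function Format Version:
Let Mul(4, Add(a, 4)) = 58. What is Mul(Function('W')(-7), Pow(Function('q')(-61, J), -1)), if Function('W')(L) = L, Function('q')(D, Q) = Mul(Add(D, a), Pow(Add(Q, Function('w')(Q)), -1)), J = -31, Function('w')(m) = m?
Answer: Rational(-868, 101) ≈ -8.5941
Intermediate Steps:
a = Rational(21, 2) (a = Add(-4, Mul(Rational(1, 4), 58)) = Add(-4, Rational(29, 2)) = Rational(21, 2) ≈ 10.500)
Function('q')(D, Q) = Mul(Rational(1, 2), Pow(Q, -1), Add(Rational(21, 2), D)) (Function('q')(D, Q) = Mul(Add(D, Rational(21, 2)), Pow(Add(Q, Q), -1)) = Mul(Add(Rational(21, 2), D), Pow(Mul(2, Q), -1)) = Mul(Add(Rational(21, 2), D), Mul(Rational(1, 2), Pow(Q, -1))) = Mul(Rational(1, 2), Pow(Q, -1), Add(Rational(21, 2), D)))
Mul(Function('W')(-7), Pow(Function('q')(-61, J), -1)) = Mul(-7, Pow(Mul(Rational(1, 4), Pow(-31, -1), Add(21, Mul(2, -61))), -1)) = Mul(-7, Pow(Mul(Rational(1, 4), Rational(-1, 31), Add(21, -122)), -1)) = Mul(-7, Pow(Mul(Rational(1, 4), Rational(-1, 31), -101), -1)) = Mul(-7, Pow(Rational(101, 124), -1)) = Mul(-7, Rational(124, 101)) = Rational(-868, 101)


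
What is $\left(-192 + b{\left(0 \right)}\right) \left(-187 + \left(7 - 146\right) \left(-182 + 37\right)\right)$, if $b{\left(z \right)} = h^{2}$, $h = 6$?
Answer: $-3115008$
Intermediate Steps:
$b{\left(z \right)} = 36$ ($b{\left(z \right)} = 6^{2} = 36$)
$\left(-192 + b{\left(0 \right)}\right) \left(-187 + \left(7 - 146\right) \left(-182 + 37\right)\right) = \left(-192 + 36\right) \left(-187 + \left(7 - 146\right) \left(-182 + 37\right)\right) = - 156 \left(-187 - -20155\right) = - 156 \left(-187 + 20155\right) = \left(-156\right) 19968 = -3115008$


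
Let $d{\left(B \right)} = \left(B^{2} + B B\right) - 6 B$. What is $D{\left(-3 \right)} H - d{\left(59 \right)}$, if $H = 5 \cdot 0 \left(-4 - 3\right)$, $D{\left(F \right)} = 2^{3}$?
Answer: $-6608$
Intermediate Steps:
$D{\left(F \right)} = 8$
$d{\left(B \right)} = - 6 B + 2 B^{2}$ ($d{\left(B \right)} = \left(B^{2} + B^{2}\right) - 6 B = 2 B^{2} - 6 B = - 6 B + 2 B^{2}$)
$H = 0$ ($H = 5 \cdot 0 \left(-7\right) = 5 \cdot 0 = 0$)
$D{\left(-3 \right)} H - d{\left(59 \right)} = 8 \cdot 0 - 2 \cdot 59 \left(-3 + 59\right) = 0 - 2 \cdot 59 \cdot 56 = 0 - 6608 = -6608$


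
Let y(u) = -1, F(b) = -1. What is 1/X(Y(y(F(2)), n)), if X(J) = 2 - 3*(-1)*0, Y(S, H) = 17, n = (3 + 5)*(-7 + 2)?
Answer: ½ ≈ 0.50000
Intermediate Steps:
n = -40 (n = 8*(-5) = -40)
X(J) = 2 (X(J) = 2 + 3*0 = 2 + 0 = 2)
1/X(Y(y(F(2)), n)) = 1/2 = ½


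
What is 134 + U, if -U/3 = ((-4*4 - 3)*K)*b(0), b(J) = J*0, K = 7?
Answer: 134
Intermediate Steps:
b(J) = 0
U = 0 (U = -3*(-4*4 - 3)*7*0 = -3*(-16 - 3)*7*0 = -3*(-19*7)*0 = -(-399)*0 = -3*0 = 0)
134 + U = 134 + 0 = 134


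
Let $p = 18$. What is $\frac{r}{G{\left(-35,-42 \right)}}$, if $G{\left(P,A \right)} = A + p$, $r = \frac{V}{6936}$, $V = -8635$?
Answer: $\frac{8635}{166464} \approx 0.051873$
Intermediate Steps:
$r = - \frac{8635}{6936} \approx -1.245$
$G{\left(P,A \right)} = 18 + A$ ($G{\left(P,A \right)} = A + 18 = 18 + A$)
$\frac{r}{G{\left(-35,-42 \right)}} = - \frac{8635}{6936 \left(18 - 42\right)} = - \frac{8635}{6936 \left(-24\right)} = \left(- \frac{8635}{6936}\right) \left(- \frac{1}{24}\right) = \frac{8635}{166464}$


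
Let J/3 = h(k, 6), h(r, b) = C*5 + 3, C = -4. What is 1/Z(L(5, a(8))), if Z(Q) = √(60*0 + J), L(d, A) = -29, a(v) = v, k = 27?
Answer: -I*√51/51 ≈ -0.14003*I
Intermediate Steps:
h(r, b) = -17 (h(r, b) = -4*5 + 3 = -20 + 3 = -17)
J = -51 (J = 3*(-17) = -51)
Z(Q) = I*√51 (Z(Q) = √(60*0 - 51) = √(0 - 51) = √(-51) = I*√51)
1/Z(L(5, a(8))) = 1/(I*√51) = -I*√51/51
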